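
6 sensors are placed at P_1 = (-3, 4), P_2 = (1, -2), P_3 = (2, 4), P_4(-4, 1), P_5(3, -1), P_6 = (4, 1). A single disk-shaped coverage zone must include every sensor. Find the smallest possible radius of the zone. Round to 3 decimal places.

The minimum enclosing circle is determined by three boundary points: P_1, P_4, P_6.
Their circumcentre is (0, 4/3) with r² = 145/9.
The farthest remaining point P_5 is at distance² 130/9 ≤ 145/9.
r = √(145/9) ≈ 4.014.

4.014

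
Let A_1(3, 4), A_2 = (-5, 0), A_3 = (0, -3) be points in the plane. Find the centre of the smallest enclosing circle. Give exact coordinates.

Side lengths²: A_1A_2² = 80, A_1A_3² = 58, A_2A_3² = 34.
Since A_1A_2² = 80 < 58 + 34 = 92, the triangle is acute, so the smallest enclosing circle is the circumcircle.
Circumcentre = (-8/11, 16/11), r² = 2465/121.
Centre = (-8/11, 16/11).

(-8/11, 16/11)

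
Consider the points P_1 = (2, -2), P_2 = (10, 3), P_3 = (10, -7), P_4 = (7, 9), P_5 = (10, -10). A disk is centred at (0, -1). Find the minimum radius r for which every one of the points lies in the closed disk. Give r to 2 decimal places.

The required radius is the distance from (0, -1) to the farthest point.
Squared distances: 5, 116, 136, 149, 181.
Maximum is 181, attained at P_5.
r = √181 ≈ 13.45.

13.45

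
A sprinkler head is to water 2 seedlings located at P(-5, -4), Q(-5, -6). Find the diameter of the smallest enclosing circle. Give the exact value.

2

The smallest circle enclosing two points has them as diameter endpoints.
Centre = midpoint = (-5, -5); r² = |PQ|²/4 = 4/4 = 1.
Diameter = 2r = 2√1 = 2.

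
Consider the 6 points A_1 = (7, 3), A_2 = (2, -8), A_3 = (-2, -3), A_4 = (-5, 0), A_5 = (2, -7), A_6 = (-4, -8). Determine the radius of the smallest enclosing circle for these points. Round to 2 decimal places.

7.78

The minimum enclosing circle of a finite set is fixed by two of the points (as a diameter) or three (as a circumcircle).
The farthest pair is A_1–A_6 with squared distance 242. The circle on this segment as diameter has centre (1.5, -2.5) and r² = 242/4 = 60.5.
Check A_2: distance² to centre = 30.5 ≤ 60.5, so it lies inside.
All remaining points lie in this disk, and no smaller disk contains both endpoints, so this is the minimum enclosing circle.
r = √(60.5) ≈ 7.78.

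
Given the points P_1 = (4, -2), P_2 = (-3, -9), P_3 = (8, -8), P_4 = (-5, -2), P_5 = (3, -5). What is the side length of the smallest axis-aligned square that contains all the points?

13

The bounding box has width 13 and height 7.
An axis-aligned square enclosing the set must have side ≥ max(width, height).
So the minimum side is max(13, 7) = 13.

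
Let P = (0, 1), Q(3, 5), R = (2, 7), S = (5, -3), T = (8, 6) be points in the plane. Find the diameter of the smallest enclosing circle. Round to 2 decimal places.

10.57

By Welzl's lemma the MEC is supported by two points (diametrically opposite) or three points (on a circumcircle).
The minimum enclosing circle is determined by three boundary points: R, S, T.
Their circumcentre is (163/38, 85/38) with r² = 20165/722.
The farthest remaining point P is at distance² 14389/722 ≤ 20165/722.
Diameter = 2r = 2√(20165/722) ≈ 10.57.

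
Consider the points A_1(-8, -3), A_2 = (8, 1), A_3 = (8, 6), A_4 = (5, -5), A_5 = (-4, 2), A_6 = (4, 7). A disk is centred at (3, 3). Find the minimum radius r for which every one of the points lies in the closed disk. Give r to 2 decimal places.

The required radius is the distance from (3, 3) to the farthest point.
Squared distances: 157, 29, 34, 68, 50, 17.
Maximum is 157, attained at A_1.
r = √157 ≈ 12.53.

12.53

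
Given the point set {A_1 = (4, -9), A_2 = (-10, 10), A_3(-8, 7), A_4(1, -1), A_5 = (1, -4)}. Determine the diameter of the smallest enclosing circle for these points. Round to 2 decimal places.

The minimum enclosing circle of a finite set is fixed by two of the points (as a diameter) or three (as a circumcircle).
The farthest pair is A_1–A_2 with squared distance 557. The circle on this segment as diameter has centre (-3, 0.5) and r² = 557/4 = 139.25.
Check A_3: distance² to centre = 67.25 ≤ 139.25, so it lies inside.
All remaining points lie in this disk, and no smaller disk contains both endpoints, so this is the minimum enclosing circle.
Diameter = 2r = 2√(139.25) ≈ 23.60.

23.60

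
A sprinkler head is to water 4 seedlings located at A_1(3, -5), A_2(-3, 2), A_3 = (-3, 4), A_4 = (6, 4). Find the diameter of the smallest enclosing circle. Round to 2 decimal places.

The minimum enclosing circle is determined by three boundary points: A_1, A_3, A_4.
Their circumcentre is (1.5, 0.5) with r² = 32.5.
The farthest remaining point A_2 is at distance² 22.5 ≤ 32.5.
Diameter = 2r = 2√(32.5) ≈ 11.40.

11.40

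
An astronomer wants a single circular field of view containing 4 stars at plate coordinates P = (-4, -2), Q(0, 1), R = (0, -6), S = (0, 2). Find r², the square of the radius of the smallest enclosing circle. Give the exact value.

A smallest enclosing disk is always determined by at most three of the input points on its boundary.
The farthest pair is R–S with squared distance 64. The circle on this segment as diameter has centre (0, -2) and r² = 64/4 = 16.
Check P: distance² to centre = 16 ≤ 16, so it lies inside.
All remaining points lie in this disk, and no smaller disk contains both endpoints, so this is the minimum enclosing circle.

16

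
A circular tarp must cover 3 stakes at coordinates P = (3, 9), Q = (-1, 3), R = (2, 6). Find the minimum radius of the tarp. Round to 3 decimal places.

Side lengths²: PQ² = 52, PR² = 10, QR² = 18.
Since PQ² = 52 ≥ 18 + 10 = 28, the angle opposite PQ is not acute, so the smallest enclosing circle has PQ as diameter.
Centre = midpoint of PQ = (1, 6), r² = 52/4 = 13.
r = √13 ≈ 3.606.

3.606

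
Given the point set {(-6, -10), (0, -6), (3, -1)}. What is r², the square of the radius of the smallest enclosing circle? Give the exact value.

Call the three points A, B, C in the order given.
Side lengths²: AB² = 52, AC² = 162, BC² = 34.
Since AC² = 162 ≥ 52 + 34 = 86, the angle opposite AC is not acute, so the smallest enclosing circle has AC as diameter.
Centre = midpoint of AC = (-1.5, -5.5), r² = 162/4 = 40.5.

40.5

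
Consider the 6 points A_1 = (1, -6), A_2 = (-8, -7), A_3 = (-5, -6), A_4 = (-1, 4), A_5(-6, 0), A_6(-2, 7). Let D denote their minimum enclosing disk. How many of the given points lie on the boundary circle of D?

3

The minimum enclosing circle of a finite set is fixed by two of the points (as a diameter) or three (as a circumcircle).
The minimum enclosing circle is determined by three boundary points: A_1, A_2, A_6.
Their circumcentre is (-251/60, -0.35) with r² = 105821/1800.
The farthest remaining point A_3 is at distance² 58661/1800 ≤ 105821/1800.
The points at distance exactly r from the centre are A_1, A_2, A_6 — 3 points.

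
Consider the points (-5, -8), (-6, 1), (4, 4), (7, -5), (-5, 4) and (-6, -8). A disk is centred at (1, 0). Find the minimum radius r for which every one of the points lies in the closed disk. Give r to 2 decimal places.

10.63

The required radius is the distance from (1, 0) to the farthest point.
Squared distances: 100, 50, 25, 61, 52, 113.
Maximum is 113, attained at (-6, -8).
r = √113 ≈ 10.63.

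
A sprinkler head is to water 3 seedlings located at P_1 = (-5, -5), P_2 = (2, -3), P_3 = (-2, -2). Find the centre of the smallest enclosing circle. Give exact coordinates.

Side lengths²: P_1P_2² = 53, P_1P_3² = 18, P_2P_3² = 17.
Since P_1P_2² = 53 ≥ 18 + 17 = 35, the angle opposite P_1P_2 is not acute, so the smallest enclosing circle has P_1P_2 as diameter.
Centre = midpoint of P_1P_2 = (-1.5, -4), r² = 53/4 = 13.25.
Centre = (-1.5, -4).

(-1.5, -4)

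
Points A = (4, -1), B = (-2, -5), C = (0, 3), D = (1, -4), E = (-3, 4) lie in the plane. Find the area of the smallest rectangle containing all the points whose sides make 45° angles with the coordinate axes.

In coordinates u = x + y, v = x − y the rectangle is axis-aligned; the map (x,y)→(u,v) scales areas by 2.
u-values: 3, -7, 3, -3, 1; range = 3 − (-7) = 10.
v-values: 5, 3, -3, 5, -7; range = 5 − (-7) = 12.
Area = (10 × 12) / 2 = 60.

60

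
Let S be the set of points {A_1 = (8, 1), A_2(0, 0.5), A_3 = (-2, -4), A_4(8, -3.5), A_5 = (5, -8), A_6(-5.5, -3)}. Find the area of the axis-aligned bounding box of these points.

121.5

x ranges over [-5.5, 8], width 13.5.
y ranges over [-8, 1], height 9.
Area = 13.5 × 9 = 121.5.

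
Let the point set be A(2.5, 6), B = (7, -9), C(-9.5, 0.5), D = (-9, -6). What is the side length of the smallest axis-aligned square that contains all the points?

16.5

The bounding box has width 16.5 and height 15.
An axis-aligned square enclosing the set must have side ≥ max(width, height).
So the minimum side is max(16.5, 15) = 16.5.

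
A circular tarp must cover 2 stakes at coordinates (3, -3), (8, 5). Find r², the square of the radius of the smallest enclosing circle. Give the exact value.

22.25

The smallest circle enclosing two points has them as diameter endpoints.
Centre = midpoint = (5.5, 1); r² = |(3, -3)−(8, 5)|²/4 = 89/4 = 22.25.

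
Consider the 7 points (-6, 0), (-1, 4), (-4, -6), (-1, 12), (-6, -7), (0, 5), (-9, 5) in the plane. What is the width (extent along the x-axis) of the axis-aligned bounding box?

9

max x = 0, min x = -9, so width = 9.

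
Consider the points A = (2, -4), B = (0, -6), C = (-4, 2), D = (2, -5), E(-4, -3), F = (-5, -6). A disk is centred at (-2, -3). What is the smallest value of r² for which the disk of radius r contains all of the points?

29

The required radius is the distance from (-2, -3) to the farthest point.
Squared distances: 17, 13, 29, 20, 4, 18.
Maximum is 29, attained at C.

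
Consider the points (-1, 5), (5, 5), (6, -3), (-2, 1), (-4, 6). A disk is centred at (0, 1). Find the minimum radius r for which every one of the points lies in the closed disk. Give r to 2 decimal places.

7.21

The required radius is the distance from (0, 1) to the farthest point.
Squared distances: 17, 41, 52, 4, 41.
Maximum is 52, attained at (6, -3).
r = √52 ≈ 7.21.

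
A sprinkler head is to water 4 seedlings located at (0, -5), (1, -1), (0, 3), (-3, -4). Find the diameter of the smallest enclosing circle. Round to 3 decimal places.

8.028

By Welzl's lemma the MEC is supported by two points (diametrically opposite) or three points (on a circumcircle).
The minimum enclosing circle is determined by three boundary points: (0, -5), (0, 3), (-3, -4).
Their circumcentre is (-1/3, -1) with r² = 145/9.
The farthest remaining point (1, -1) is at distance² 16/9 ≤ 145/9.
Diameter = 2r = 2√(145/9) ≈ 8.028.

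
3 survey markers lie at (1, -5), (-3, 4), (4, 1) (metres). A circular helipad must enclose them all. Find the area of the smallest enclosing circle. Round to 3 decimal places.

76.447

Call the three points A, B, C in the order given.
Side lengths²: AB² = 97, AC² = 45, BC² = 58.
Since AB² = 97 < 58 + 45 = 103, the triangle is acute, so the smallest enclosing circle is the circumcircle.
Circumcentre = (-25/34, -13/34), r² = 14065/578.
Area = π·r² = π·14065/578 ≈ 76.447.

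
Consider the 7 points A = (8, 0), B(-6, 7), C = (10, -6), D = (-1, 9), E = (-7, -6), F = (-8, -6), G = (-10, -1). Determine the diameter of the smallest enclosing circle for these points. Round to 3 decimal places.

A smallest enclosing disk is always determined by at most three of the input points on its boundary.
The minimum enclosing circle is determined by three boundary points: B, C, G.
Their circumcentre is (5/9, -23/18) with r² = 36125/324.
The farthest remaining point D is at distance² 35009/324 ≤ 36125/324.
Diameter = 2r = 2√(36125/324) ≈ 21.118.

21.118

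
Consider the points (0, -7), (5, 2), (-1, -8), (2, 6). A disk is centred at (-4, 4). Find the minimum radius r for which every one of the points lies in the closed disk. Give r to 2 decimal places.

12.37

The required radius is the distance from (-4, 4) to the farthest point.
Squared distances: 137, 85, 153, 40.
Maximum is 153, attained at (-1, -8).
r = √153 ≈ 12.37.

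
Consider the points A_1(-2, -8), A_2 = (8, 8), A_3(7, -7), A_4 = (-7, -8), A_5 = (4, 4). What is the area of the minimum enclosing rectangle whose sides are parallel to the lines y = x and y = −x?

In coordinates u = x + y, v = x − y the rectangle is axis-aligned; the map (x,y)→(u,v) scales areas by 2.
u-values: -10, 16, 0, -15, 8; range = 16 − (-15) = 31.
v-values: 6, 0, 14, 1, 0; range = 14 − 0 = 14.
Area = (31 × 14) / 2 = 217.

217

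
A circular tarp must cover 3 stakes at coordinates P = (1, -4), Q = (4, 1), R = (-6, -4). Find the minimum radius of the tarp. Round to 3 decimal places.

Side lengths²: PQ² = 34, PR² = 49, QR² = 125.
Since QR² = 125 ≥ 49 + 34 = 83, the angle opposite QR is not acute, so the smallest enclosing circle has QR as diameter.
Centre = midpoint of QR = (-1, -1.5), r² = 125/4 = 31.25.
r = √(31.25) ≈ 5.590.

5.590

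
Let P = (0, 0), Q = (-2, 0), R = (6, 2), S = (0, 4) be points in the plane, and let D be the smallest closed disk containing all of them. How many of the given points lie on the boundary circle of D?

The farthest pair is Q–R with squared distance 68. The circle on this segment as diameter has centre (2, 1) and r² = 68/4 = 17.
Check P: distance² to centre = 5 ≤ 17, so it lies inside.
All remaining points lie in this disk, and no smaller disk contains both endpoints, so this is the minimum enclosing circle.
The points at distance exactly r from the centre are Q, R — 2 points.

2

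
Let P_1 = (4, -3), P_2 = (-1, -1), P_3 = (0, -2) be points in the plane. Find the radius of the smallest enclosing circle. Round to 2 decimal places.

Side lengths²: P_1P_2² = 29, P_1P_3² = 17, P_2P_3² = 2.
Since P_1P_2² = 29 ≥ 17 + 2 = 19, the angle opposite P_1P_2 is not acute, so the smallest enclosing circle has P_1P_2 as diameter.
Centre = midpoint of P_1P_2 = (1.5, -2), r² = 29/4 = 7.25.
r = √(7.25) ≈ 2.69.

2.69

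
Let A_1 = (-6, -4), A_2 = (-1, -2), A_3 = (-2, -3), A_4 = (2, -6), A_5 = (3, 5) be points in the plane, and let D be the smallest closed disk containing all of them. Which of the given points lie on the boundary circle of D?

The minimum enclosing circle of a finite set is fixed by two of the points (as a diameter) or three (as a circumcircle).
The minimum enclosing circle is determined by three boundary points: A_1, A_4, A_5.
Their circumcentre is (-0.8, -0.2) with r² = 41.48.
The farthest remaining point A_3 is at distance² 9.28 ≤ 41.48.
The points at distance exactly r from the centre are A_1, A_4, A_5 — 3 points.

A_1, A_4, A_5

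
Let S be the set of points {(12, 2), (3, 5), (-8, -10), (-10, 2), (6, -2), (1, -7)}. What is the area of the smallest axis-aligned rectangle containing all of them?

330

x ranges over [-10, 12], width 22.
y ranges over [-10, 5], height 15.
Area = 22 × 15 = 330.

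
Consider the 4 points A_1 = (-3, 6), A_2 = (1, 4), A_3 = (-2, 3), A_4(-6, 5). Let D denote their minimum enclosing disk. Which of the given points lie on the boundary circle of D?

A smallest enclosing disk is always determined by at most three of the input points on its boundary.
The farthest pair is A_2–A_4 with squared distance 50. The circle on this segment as diameter has centre (-2.5, 4.5) and r² = 50/4 = 12.5.
Check A_1: distance² to centre = 2.5 ≤ 12.5, so it lies inside.
All remaining points lie in this disk, and no smaller disk contains both endpoints, so this is the minimum enclosing circle.
The points at distance exactly r from the centre are A_2, A_4 — 2 points.

A_2, A_4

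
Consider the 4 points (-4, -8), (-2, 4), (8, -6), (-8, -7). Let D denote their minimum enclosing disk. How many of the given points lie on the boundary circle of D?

3

A smallest enclosing disk is always determined by at most three of the input points on its boundary.
The minimum enclosing circle is determined by three boundary points: (-2, 4), (8, -6), (-8, -7).
Their circumcentre is (-5/34, -141/34) with r² = 40349/578.
The farthest remaining point (-4, -8) is at distance² 17161/578 ≤ 40349/578.
The points at distance exactly r from the centre are (-2, 4), (8, -6), (-8, -7) — 3 points.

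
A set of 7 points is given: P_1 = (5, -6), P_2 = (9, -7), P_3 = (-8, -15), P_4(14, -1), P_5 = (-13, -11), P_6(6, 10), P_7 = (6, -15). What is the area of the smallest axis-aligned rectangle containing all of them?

675

x ranges over [-13, 14], width 27.
y ranges over [-15, 10], height 25.
Area = 27 × 25 = 675.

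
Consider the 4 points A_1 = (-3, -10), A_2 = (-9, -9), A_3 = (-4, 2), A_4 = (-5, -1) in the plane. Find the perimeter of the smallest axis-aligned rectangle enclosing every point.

Width = max x − min x = -3 − (-9) = 6.
Height = max y − min y = 2 − (-10) = 12.
Perimeter = 2(6 + 12) = 36.

36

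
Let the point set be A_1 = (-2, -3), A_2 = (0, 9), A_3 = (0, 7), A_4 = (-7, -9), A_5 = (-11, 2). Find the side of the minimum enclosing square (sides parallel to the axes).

18

The bounding box has width 11 and height 18.
An axis-aligned square enclosing the set must have side ≥ max(width, height).
So the minimum side is max(11, 18) = 18.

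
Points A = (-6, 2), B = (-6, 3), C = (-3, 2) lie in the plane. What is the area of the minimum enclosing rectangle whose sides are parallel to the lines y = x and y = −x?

In coordinates u = x + y, v = x − y the rectangle is axis-aligned; the map (x,y)→(u,v) scales areas by 2.
u-values: -4, -3, -1; range = -1 − (-4) = 3.
v-values: -8, -9, -5; range = -5 − (-9) = 4.
Area = (3 × 4) / 2 = 6.

6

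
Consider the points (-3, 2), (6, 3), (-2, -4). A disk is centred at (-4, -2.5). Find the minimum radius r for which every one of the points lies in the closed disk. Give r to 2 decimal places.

The required radius is the distance from (-4, -2.5) to the farthest point.
Squared distances: 21.25, 130.25, 6.25.
Maximum is 130.25, attained at (6, 3).
r = √(130.25) ≈ 11.41.

11.41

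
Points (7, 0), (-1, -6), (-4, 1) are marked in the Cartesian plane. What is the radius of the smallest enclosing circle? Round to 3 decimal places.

Call the three points A, B, C in the order given.
Side lengths²: AB² = 100, AC² = 122, BC² = 58.
Since AC² = 122 < 100 + 58 = 158, the triangle is acute, so the smallest enclosing circle is the circumcircle.
Circumcentre = (51/37, -31/37), r² = 44225/1369.
r = √(44225/1369) ≈ 5.684.

5.684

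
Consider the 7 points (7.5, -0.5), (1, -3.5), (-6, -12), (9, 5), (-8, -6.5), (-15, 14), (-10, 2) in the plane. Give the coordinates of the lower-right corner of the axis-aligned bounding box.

x-range [-15, 9], y-range [-12, 14].
The lower-right corner is (9, -12).

(9, -12)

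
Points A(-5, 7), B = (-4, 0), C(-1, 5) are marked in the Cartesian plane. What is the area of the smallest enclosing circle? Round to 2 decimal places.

39.50

Side lengths²: AB² = 50, AC² = 20, BC² = 34.
Since AB² = 50 < 34 + 20 = 54, the triangle is acute, so the smallest enclosing circle is the circumcircle.
Circumcentre = (-55/13, 46/13), r² = 2125/169.
Area = π·r² = π·2125/169 ≈ 39.50.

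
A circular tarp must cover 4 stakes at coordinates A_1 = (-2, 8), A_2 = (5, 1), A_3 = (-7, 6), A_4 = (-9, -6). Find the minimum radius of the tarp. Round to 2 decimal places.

A smallest enclosing disk is always determined by at most three of the input points on its boundary.
The minimum enclosing circle is determined by three boundary points: A_1, A_2, A_4.
Their circumcentre is (-19/6, -1/6) with r² = 1225/18.
The farthest remaining point A_3 is at distance² 949/18 ≤ 1225/18.
r = √(1225/18) ≈ 8.25.

8.25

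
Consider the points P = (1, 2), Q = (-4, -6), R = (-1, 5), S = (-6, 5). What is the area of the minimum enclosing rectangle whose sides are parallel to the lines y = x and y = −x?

91

In coordinates u = x + y, v = x − y the rectangle is axis-aligned; the map (x,y)→(u,v) scales areas by 2.
u-values: 3, -10, 4, -1; range = 4 − (-10) = 14.
v-values: -1, 2, -6, -11; range = 2 − (-11) = 13.
Area = (14 × 13) / 2 = 91.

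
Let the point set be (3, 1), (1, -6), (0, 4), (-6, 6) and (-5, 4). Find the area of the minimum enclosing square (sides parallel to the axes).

The bounding box has width 9 and height 12.
An axis-aligned square enclosing the set must have side ≥ max(width, height).
So the minimum side is max(9, 12) = 12.
Area = 12² = 144.

144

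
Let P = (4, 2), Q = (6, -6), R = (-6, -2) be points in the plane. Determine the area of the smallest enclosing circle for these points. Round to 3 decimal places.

128.000

Side lengths²: PQ² = 68, PR² = 116, QR² = 160.
Since QR² = 160 < 116 + 68 = 184, the triangle is acute, so the smallest enclosing circle is the circumcircle.
Circumcentre = (3/11, -35/11), r² = 4930/121.
Area = π·r² = π·4930/121 ≈ 128.000.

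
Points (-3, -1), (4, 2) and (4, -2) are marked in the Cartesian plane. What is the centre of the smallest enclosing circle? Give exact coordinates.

Call the three points A, B, C in the order given.
Side lengths²: AB² = 58, AC² = 50, BC² = 16.
Since AB² = 58 < 50 + 16 = 66, the triangle is acute, so the smallest enclosing circle is the circumcircle.
Circumcentre = (5/7, 0), r² = 725/49.
Centre = (5/7, 0).

(5/7, 0)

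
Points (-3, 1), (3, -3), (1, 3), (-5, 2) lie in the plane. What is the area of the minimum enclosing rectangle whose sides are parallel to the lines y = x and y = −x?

45.5

In coordinates u = x + y, v = x − y the rectangle is axis-aligned; the map (x,y)→(u,v) scales areas by 2.
u-values: -2, 0, 4, -3; range = 4 − (-3) = 7.
v-values: -4, 6, -2, -7; range = 6 − (-7) = 13.
Area = (7 × 13) / 2 = 45.5.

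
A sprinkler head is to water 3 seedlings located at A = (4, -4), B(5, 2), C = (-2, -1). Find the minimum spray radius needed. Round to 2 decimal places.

3.98

Side lengths²: AB² = 37, AC² = 45, BC² = 58.
Since BC² = 58 < 45 + 37 = 82, the triangle is acute, so the smallest enclosing circle is the circumcircle.
Circumcentre = (51/26, -15/26), r² = 5365/338.
r = √(5365/338) ≈ 3.98.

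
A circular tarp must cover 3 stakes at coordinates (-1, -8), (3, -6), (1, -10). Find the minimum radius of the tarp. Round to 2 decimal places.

2.36

Call the three points A, B, C in the order given.
Side lengths²: AB² = 20, AC² = 8, BC² = 20.
Since BC² = 20 < 20 + 8 = 28, the triangle is acute, so the smallest enclosing circle is the circumcircle.
Circumcentre = (4/3, -23/3), r² = 50/9.
r = √(50/9) ≈ 2.36.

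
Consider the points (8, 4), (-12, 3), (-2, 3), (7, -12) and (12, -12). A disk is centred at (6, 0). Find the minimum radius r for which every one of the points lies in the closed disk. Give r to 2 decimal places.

The required radius is the distance from (6, 0) to the farthest point.
Squared distances: 20, 333, 73, 145, 180.
Maximum is 333, attained at (-12, 3).
r = √333 ≈ 18.25.

18.25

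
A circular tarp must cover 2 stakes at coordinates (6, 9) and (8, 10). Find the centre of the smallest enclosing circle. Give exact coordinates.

(7, 9.5)

The smallest circle enclosing two points has them as diameter endpoints.
Centre = midpoint = (7, 9.5); r² = |(6, 9)−(8, 10)|²/4 = 5/4 = 1.25.
Centre = (7, 9.5).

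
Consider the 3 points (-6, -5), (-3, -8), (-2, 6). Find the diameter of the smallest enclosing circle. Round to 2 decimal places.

14.04

Call the three points A, B, C in the order given.
Side lengths²: AB² = 18, AC² = 137, BC² = 197.
Since BC² = 197 ≥ 137 + 18 = 155, the angle opposite BC is not acute, so the smallest enclosing circle has BC as diameter.
Centre = midpoint of BC = (-2.5, -1), r² = 197/4 = 49.25.
Diameter = 2r = 2√(49.25) ≈ 14.04.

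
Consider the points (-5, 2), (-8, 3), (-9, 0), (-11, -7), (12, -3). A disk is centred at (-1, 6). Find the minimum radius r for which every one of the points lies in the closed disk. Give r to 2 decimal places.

The required radius is the distance from (-1, 6) to the farthest point.
Squared distances: 32, 58, 100, 269, 250.
Maximum is 269, attained at (-11, -7).
r = √269 ≈ 16.40.

16.40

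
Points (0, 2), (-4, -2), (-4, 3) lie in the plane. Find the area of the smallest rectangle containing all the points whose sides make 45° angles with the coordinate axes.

20

In coordinates u = x + y, v = x − y the rectangle is axis-aligned; the map (x,y)→(u,v) scales areas by 2.
u-values: 2, -6, -1; range = 2 − (-6) = 8.
v-values: -2, -2, -7; range = -2 − (-7) = 5.
Area = (8 × 5) / 2 = 20.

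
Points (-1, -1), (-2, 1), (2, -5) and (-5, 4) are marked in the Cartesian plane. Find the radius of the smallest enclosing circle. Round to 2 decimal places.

By Welzl's lemma the MEC is supported by two points (diametrically opposite) or three points (on a circumcircle).
The farthest pair is (2, -5)–(-5, 4) with squared distance 130. The circle on this segment as diameter has centre (-1.5, -0.5) and r² = 130/4 = 32.5.
Check (-1, -1): distance² to centre = 0.5 ≤ 32.5, so it lies inside.
All remaining points lie in this disk, and no smaller disk contains both endpoints, so this is the minimum enclosing circle.
r = √(32.5) ≈ 5.70.

5.70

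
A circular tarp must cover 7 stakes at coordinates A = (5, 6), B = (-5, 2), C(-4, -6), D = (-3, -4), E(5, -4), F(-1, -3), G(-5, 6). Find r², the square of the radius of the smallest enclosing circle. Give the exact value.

The minimum enclosing circle is determined by three boundary points: A, C, G.
Their circumcentre is (0, 0.375) with r² = 56.640625.
The farthest remaining point E is at distance² 44.140625 ≤ 56.640625.

56.640625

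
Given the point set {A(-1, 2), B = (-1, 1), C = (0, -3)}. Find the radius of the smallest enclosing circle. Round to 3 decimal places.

2.550

Side lengths²: AB² = 1, AC² = 26, BC² = 17.
Since AC² = 26 ≥ 17 + 1 = 18, the angle opposite AC is not acute, so the smallest enclosing circle has AC as diameter.
Centre = midpoint of AC = (-0.5, -0.5), r² = 26/4 = 6.5.
r = √(6.5) ≈ 2.550.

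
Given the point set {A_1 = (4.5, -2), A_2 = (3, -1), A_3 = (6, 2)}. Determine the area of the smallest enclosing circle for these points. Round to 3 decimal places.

14.907

Side lengths²: A_1A_2² = 3.25, A_1A_3² = 18.25, A_2A_3² = 18.
Since A_1A_3² = 18.25 < 18 + 3.25 = 21.25, the triangle is acute, so the smallest enclosing circle is the circumcircle.
Circumcentre = (4.85, 0.15), r² = 4.745.
Area = π·r² = π·4.745 ≈ 14.907.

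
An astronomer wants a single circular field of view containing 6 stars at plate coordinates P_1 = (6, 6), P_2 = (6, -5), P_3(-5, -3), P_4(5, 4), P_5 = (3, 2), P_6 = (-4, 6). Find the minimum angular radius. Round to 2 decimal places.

7.43

The farthest pair is P_2–P_6 with squared distance 221. The circle on this segment as diameter has centre (1, 0.5) and r² = 221/4 = 55.25.
Check P_1: distance² to centre = 55.25 ≤ 55.25, so it lies inside.
All remaining points lie in this disk, and no smaller disk contains both endpoints, so this is the minimum enclosing circle.
r = √(55.25) ≈ 7.43.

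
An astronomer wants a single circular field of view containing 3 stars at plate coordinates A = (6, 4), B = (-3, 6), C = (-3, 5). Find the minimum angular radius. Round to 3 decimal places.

Side lengths²: AB² = 85, AC² = 82, BC² = 1.
Since AB² = 85 ≥ 82 + 1 = 83, the angle opposite AB is not acute, so the smallest enclosing circle has AB as diameter.
Centre = midpoint of AB = (1.5, 5), r² = 85/4 = 21.25.
r = √(21.25) ≈ 4.610.

4.610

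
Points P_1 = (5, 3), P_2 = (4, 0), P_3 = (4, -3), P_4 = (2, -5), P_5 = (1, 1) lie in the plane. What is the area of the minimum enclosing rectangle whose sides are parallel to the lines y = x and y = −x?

38.5

In coordinates u = x + y, v = x − y the rectangle is axis-aligned; the map (x,y)→(u,v) scales areas by 2.
u-values: 8, 4, 1, -3, 2; range = 8 − (-3) = 11.
v-values: 2, 4, 7, 7, 0; range = 7 − 0 = 7.
Area = (11 × 7) / 2 = 38.5.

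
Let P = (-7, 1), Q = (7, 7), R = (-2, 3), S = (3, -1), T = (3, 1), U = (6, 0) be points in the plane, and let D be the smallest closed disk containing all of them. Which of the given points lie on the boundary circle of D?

P, Q

A smallest enclosing disk is always determined by at most three of the input points on its boundary.
The farthest pair is P–Q with squared distance 232. The circle on this segment as diameter has centre (0, 4) and r² = 232/4 = 58.
Check R: distance² to centre = 5 ≤ 58, so it lies inside.
All remaining points lie in this disk, and no smaller disk contains both endpoints, so this is the minimum enclosing circle.
The points at distance exactly r from the centre are P, Q — 2 points.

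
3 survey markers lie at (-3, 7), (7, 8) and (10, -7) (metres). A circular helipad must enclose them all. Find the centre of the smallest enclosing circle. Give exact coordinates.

(3.5, 0)

Call the three points A, B, C in the order given.
Side lengths²: AB² = 101, AC² = 365, BC² = 234.
Since AC² = 365 ≥ 234 + 101 = 335, the angle opposite AC is not acute, so the smallest enclosing circle has AC as diameter.
Centre = midpoint of AC = (3.5, 0), r² = 365/4 = 91.25.
Centre = (3.5, 0).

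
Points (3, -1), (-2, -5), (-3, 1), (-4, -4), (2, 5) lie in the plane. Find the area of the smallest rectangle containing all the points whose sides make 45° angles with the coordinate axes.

In coordinates u = x + y, v = x − y the rectangle is axis-aligned; the map (x,y)→(u,v) scales areas by 2.
u-values: 2, -7, -2, -8, 7; range = 7 − (-8) = 15.
v-values: 4, 3, -4, 0, -3; range = 4 − (-4) = 8.
Area = (15 × 8) / 2 = 60.

60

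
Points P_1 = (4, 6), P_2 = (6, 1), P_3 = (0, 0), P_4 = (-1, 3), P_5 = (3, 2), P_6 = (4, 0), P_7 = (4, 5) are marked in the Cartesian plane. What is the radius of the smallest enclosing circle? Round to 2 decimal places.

3.69

The minimum enclosing circle is determined by three boundary points: P_1, P_2, P_3.
Their circumcentre is (2.65625, 2.5625) with r² = 13.6220703125.
The farthest remaining point P_4 is at distance² 13.5595703125 ≤ 13.6220703125.
r = √(13.6220703125) ≈ 3.69.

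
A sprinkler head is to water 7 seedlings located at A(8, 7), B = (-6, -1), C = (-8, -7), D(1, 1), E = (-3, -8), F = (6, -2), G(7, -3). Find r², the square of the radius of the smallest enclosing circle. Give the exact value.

113

The farthest pair is A–C with squared distance 452. The circle on this segment as diameter has centre (0, 0) and r² = 452/4 = 113.
Check B: distance² to centre = 37 ≤ 113, so it lies inside.
All remaining points lie in this disk, and no smaller disk contains both endpoints, so this is the minimum enclosing circle.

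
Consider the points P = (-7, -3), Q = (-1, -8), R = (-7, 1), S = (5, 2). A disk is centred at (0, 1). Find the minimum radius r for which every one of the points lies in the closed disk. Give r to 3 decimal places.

The required radius is the distance from (0, 1) to the farthest point.
Squared distances: 65, 82, 49, 26.
Maximum is 82, attained at Q.
r = √82 ≈ 9.055.

9.055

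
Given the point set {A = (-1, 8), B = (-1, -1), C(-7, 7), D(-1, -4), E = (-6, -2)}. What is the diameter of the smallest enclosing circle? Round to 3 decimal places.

The minimum enclosing circle is determined by three boundary points: A, C, D.
Their circumcentre is (-37/12, 2) with r² = 5809/144.
The farthest remaining point E is at distance² 3529/144 ≤ 5809/144.
Diameter = 2r = 2√(5809/144) ≈ 12.703.

12.703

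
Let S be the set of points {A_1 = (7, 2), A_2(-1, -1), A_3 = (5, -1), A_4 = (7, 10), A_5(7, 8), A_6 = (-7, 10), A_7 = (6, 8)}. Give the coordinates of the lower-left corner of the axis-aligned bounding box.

x-range [-7, 7], y-range [-1, 10].
The lower-left corner is (-7, -1).

(-7, -1)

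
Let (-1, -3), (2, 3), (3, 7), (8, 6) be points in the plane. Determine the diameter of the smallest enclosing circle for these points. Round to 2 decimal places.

The farthest pair is (-1, -3)–(8, 6) with squared distance 162. The circle on this segment as diameter has centre (3.5, 1.5) and r² = 162/4 = 40.5.
Check (2, 3): distance² to centre = 4.5 ≤ 40.5, so it lies inside.
All remaining points lie in this disk, and no smaller disk contains both endpoints, so this is the minimum enclosing circle.
Diameter = 2r = 2√(40.5) ≈ 12.73.

12.73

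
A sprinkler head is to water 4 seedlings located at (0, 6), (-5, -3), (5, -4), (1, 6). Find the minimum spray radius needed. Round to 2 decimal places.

6.10

The minimum enclosing circle is determined by three boundary points: (-5, -3), (5, -4), (1, 6).
Their circumcentre is (0.34375, -0.0625) with r² = 37.1845703125.
The farthest remaining point (0, 6) is at distance² 36.8720703125 ≤ 37.1845703125.
r = √(37.1845703125) ≈ 6.10.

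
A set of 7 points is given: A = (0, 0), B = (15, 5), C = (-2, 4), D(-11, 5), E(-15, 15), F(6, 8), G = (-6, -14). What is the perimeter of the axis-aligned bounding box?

118

Width = max x − min x = 15 − (-15) = 30.
Height = max y − min y = 15 − (-14) = 29.
Perimeter = 2(30 + 29) = 118.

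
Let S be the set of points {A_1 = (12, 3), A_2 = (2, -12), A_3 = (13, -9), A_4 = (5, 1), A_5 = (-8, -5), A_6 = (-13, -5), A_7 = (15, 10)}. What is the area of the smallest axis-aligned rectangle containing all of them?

x ranges over [-13, 15], width 28.
y ranges over [-12, 10], height 22.
Area = 28 × 22 = 616.

616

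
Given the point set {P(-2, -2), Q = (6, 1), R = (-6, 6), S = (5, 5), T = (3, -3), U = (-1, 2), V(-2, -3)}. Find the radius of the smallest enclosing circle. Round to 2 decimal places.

By Welzl's lemma the MEC is supported by two points (diametrically opposite) or three points (on a circumcircle).
The minimum enclosing circle is determined by three boundary points: Q, R, T.
Their circumcentre is (-5/14, 37/14) with r² = 4225/98.
The farthest remaining point V is at distance² 3385/98 ≤ 4225/98.
r = √(4225/98) ≈ 6.57.

6.57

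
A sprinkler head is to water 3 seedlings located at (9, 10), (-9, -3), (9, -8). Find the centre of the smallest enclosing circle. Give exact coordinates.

(65/36, 1)

Call the three points A, B, C in the order given.
Side lengths²: AB² = 493, AC² = 324, BC² = 349.
Since AB² = 493 < 349 + 324 = 673, the triangle is acute, so the smallest enclosing circle is the circumcircle.
Circumcentre = (65/36, 1), r² = 172057/1296.
Centre = (65/36, 1).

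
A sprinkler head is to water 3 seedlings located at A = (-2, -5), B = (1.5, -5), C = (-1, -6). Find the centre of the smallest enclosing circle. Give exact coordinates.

(-0.25, -5)

Side lengths²: AB² = 12.25, AC² = 2, BC² = 7.25.
Since AB² = 12.25 ≥ 7.25 + 2 = 9.25, the angle opposite AB is not acute, so the smallest enclosing circle has AB as diameter.
Centre = midpoint of AB = (-0.25, -5), r² = 12.25/4 = 3.0625.
Centre = (-0.25, -5).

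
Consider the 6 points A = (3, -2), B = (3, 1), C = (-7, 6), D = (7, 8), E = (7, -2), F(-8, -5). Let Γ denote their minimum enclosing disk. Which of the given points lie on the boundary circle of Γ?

D, F

The farthest pair is D–F with squared distance 394. The circle on this segment as diameter has centre (-0.5, 1.5) and r² = 394/4 = 98.5.
Check A: distance² to centre = 24.5 ≤ 98.5, so it lies inside.
All remaining points lie in this disk, and no smaller disk contains both endpoints, so this is the minimum enclosing circle.
The points at distance exactly r from the centre are D, F — 2 points.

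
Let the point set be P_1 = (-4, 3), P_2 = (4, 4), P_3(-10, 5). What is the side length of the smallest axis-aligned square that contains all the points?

14

The bounding box has width 14 and height 2.
An axis-aligned square enclosing the set must have side ≥ max(width, height).
So the minimum side is max(14, 2) = 14.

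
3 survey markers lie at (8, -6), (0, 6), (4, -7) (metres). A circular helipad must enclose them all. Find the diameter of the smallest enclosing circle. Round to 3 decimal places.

14.422

Call the three points A, B, C in the order given.
Side lengths²: AB² = 208, AC² = 17, BC² = 185.
Since AB² = 208 ≥ 185 + 17 = 202, the angle opposite AB is not acute, so the smallest enclosing circle has AB as diameter.
Centre = midpoint of AB = (4, 0), r² = 208/4 = 52.
Diameter = 2r = 2√52 ≈ 14.422.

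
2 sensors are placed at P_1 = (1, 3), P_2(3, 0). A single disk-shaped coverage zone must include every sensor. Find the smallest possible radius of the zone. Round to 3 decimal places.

The smallest circle enclosing two points has them as diameter endpoints.
Centre = midpoint = (2, 1.5); r² = |P_1P_2|²/4 = 13/4 = 3.25.
r = √(3.25) ≈ 1.803.

1.803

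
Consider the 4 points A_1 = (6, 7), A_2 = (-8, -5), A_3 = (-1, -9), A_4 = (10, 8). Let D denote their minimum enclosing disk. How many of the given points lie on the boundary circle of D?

2

A smallest enclosing disk is always determined by at most three of the input points on its boundary.
The farthest pair is A_2–A_4 with squared distance 493. The circle on this segment as diameter has centre (1, 1.5) and r² = 493/4 = 123.25.
Check A_1: distance² to centre = 55.25 ≤ 123.25, so it lies inside.
All remaining points lie in this disk, and no smaller disk contains both endpoints, so this is the minimum enclosing circle.
The points at distance exactly r from the centre are A_2, A_4 — 2 points.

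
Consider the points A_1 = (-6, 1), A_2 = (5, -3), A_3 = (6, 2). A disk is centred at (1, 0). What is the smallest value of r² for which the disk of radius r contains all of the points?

The required radius is the distance from (1, 0) to the farthest point.
Squared distances: 50, 25, 29.
Maximum is 50, attained at A_1.

50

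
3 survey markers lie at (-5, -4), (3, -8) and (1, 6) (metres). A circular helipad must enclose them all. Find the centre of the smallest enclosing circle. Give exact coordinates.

Call the three points A, B, C in the order given.
Side lengths²: AB² = 80, AC² = 136, BC² = 200.
Since BC² = 200 < 136 + 80 = 216, the triangle is acute, so the smallest enclosing circle is the circumcircle.
Circumcentre = (19/13, -14/13), r² = 8500/169.
Centre = (19/13, -14/13).

(19/13, -14/13)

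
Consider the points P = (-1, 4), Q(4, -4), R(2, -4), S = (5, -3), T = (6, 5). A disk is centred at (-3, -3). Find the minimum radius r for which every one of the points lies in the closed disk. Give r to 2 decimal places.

12.04

The required radius is the distance from (-3, -3) to the farthest point.
Squared distances: 53, 50, 26, 64, 145.
Maximum is 145, attained at T.
r = √145 ≈ 12.04.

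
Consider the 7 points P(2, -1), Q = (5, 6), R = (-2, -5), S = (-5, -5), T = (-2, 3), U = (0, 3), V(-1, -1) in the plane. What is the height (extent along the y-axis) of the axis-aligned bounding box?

11

max y = 6, min y = -5, so height = 11.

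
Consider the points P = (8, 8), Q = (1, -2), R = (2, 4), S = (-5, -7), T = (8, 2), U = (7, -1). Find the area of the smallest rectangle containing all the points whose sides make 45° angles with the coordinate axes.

140

In coordinates u = x + y, v = x − y the rectangle is axis-aligned; the map (x,y)→(u,v) scales areas by 2.
u-values: 16, -1, 6, -12, 10, 6; range = 16 − (-12) = 28.
v-values: 0, 3, -2, 2, 6, 8; range = 8 − (-2) = 10.
Area = (28 × 10) / 2 = 140.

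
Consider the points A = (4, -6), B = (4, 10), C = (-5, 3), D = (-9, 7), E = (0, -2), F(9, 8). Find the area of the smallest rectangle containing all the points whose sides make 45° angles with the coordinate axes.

In coordinates u = x + y, v = x − y the rectangle is axis-aligned; the map (x,y)→(u,v) scales areas by 2.
u-values: -2, 14, -2, -2, -2, 17; range = 17 − (-2) = 19.
v-values: 10, -6, -8, -16, 2, 1; range = 10 − (-16) = 26.
Area = (19 × 26) / 2 = 247.

247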